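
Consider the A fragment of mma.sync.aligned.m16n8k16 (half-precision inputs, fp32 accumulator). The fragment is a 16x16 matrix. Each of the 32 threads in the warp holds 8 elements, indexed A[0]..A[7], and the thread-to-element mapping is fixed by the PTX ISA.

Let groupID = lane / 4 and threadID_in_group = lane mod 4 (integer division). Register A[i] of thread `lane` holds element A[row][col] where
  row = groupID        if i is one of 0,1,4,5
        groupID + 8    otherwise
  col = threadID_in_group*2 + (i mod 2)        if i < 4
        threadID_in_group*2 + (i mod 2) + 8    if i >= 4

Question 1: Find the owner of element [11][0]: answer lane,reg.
r: 11->gid=3,r8=1  c: 0->c8=0,tid=0,i&1=0
L=3*4+0=12  i=0*4+1*2+0=2

12,2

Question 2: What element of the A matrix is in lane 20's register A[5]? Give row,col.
lane 20: g=5 (20/4), t=0 (20%4)
i=5: r=5+0=5, c=0*2+1+8=9

5,9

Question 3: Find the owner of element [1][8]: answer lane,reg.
4,4

r:1=>grp=1,rB=0  c:8=>cB=1,tig=0,lo=0
L=1*4+0=4  i=1*4+0*2+0=4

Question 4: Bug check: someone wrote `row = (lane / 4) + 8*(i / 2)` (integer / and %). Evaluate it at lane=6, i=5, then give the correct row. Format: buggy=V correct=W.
buggy=17 correct=1

`(lane / 4) + 8*(i / 2)`[6,5]->17
lane 6: g=1 (6/4), t=2 (6%4)
i=5: r=1+0=1, c=2*2+1+8=13
row: 17 vs 1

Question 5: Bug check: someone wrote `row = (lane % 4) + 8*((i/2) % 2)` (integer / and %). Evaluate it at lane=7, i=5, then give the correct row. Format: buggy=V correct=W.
buggy=3 correct=1

`(lane % 4) + 8*((i/2) % 2)`[7,5]⇒3
L=7⇒gr=7>>2=1, th=7&3=3
[5]⇒row 1+0=1  col 3·2+1+8=15
row: 3 vs 1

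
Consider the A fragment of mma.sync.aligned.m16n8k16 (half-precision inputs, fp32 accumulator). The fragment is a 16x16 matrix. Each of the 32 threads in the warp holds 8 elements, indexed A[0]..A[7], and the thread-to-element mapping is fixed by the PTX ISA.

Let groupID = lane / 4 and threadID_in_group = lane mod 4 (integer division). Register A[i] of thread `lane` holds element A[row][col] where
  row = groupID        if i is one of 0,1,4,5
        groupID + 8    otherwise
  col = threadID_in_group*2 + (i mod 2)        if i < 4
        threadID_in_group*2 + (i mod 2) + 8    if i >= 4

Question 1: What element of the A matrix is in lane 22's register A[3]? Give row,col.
13,5

lane 22=>22/4=5, 22 mod 4=2
i=3  r:5+8=>13  c:2·2+1+0=>5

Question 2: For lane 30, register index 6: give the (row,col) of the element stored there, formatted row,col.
15,12

30: g=7,t=2
[6] (7+8,2*2+0+8) = (15,12)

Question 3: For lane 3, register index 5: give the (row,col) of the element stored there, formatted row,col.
0,15

lane 3->3/4=0, 3 mod 4=3
i=5  r:0+0->0  c:2·3+1+8->15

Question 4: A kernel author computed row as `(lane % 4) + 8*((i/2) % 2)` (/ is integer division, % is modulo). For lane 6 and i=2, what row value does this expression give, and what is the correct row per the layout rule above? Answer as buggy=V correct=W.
`(lane % 4) + 8*((i/2) % 2)`[6,2]⇒10
6: gr=1,th=2
[2] (1+8,2*2+0+0) = (9,4)
row: 10 vs 9

buggy=10 correct=9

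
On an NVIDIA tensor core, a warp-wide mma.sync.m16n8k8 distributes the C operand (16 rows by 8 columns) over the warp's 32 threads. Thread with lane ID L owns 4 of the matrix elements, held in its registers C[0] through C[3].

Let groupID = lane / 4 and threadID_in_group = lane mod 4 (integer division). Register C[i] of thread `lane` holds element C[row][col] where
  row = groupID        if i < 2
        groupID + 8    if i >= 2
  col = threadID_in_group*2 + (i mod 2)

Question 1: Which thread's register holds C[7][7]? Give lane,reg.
r=7->g=7,rb=0  c=7->t=3,b0=1
L=7*4+3=31  i=0*2+1=1

31,1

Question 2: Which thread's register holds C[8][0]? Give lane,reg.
r=8→G=0,rhi=1  c=0→T=0,p=0
L=0*4+0=0  i=1*2+0=2

0,2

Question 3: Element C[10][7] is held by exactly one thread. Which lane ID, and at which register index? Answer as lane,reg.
r=10⇒gr=2,Rb=1  c=7⇒th=3,odd=1
L=2*4+3=11  i=1*2+1=3

11,3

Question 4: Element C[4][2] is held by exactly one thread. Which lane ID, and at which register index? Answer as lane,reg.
r=4⇒gr=4,Rb=0  c=2⇒th=1,odd=0
L=4*4+1=17  i=0*2+0=0

17,0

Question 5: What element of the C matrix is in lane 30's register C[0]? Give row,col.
7,4

L=30->g=30>>2=7, t=30&3=2
[0]->row 7+0=7  col 2·2+0=4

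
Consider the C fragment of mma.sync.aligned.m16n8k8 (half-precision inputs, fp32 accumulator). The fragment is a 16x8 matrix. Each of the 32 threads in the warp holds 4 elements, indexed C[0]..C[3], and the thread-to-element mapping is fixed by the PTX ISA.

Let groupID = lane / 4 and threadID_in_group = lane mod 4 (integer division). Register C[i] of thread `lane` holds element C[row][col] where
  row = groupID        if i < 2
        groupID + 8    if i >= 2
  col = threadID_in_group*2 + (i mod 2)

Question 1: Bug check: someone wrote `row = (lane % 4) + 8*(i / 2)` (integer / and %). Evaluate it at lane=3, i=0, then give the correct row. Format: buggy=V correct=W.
`(lane % 4) + 8*(i / 2)`[3,0]->3
3: gid=0,tid=3
[0] (0+0,3*2+0) = (0,6)
row: 3 vs 0

buggy=3 correct=0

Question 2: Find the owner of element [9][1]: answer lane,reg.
r=9→G=1,rhi=1  c=1→T=0,p=1
L=1*4+0=4  i=1*2+1=3

4,3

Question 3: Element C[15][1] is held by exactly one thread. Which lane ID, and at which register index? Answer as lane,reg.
r=15->g=7,rb=1  c=1->t=0,b0=1
L=7*4+0=28  i=1*2+1=3

28,3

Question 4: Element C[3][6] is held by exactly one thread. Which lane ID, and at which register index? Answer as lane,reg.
r: 3->gid=3,r8=0  c: 6->tid=3,i&1=0
L=3*4+3=15  i=0*2+0=0

15,0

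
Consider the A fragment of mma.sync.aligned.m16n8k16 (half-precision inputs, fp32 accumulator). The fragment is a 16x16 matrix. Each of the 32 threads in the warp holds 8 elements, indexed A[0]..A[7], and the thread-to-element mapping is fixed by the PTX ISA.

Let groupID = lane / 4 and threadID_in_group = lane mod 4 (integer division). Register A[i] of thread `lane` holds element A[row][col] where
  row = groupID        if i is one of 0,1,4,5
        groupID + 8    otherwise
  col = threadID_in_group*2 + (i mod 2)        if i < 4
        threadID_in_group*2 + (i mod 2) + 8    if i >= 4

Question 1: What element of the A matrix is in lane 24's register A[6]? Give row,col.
14,8

24: g=6,t=0
[6] (6+8,0*2+0+8) = (14,8)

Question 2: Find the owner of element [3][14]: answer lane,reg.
r=3⇒gr=3,Rb=0  c=14⇒Cb=1,th=3,odd=0
L=3*4+3=15  i=1*4+0*2+0=4

15,4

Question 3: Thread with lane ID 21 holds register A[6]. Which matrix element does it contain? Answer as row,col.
13,10

21: G=5,T=1
[6] (5+8,1*2+0+8) = (13,10)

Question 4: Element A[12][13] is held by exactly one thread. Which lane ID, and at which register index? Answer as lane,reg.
18,7

r=12->g=4,rb=1  c=13->cb=1,t=2,b0=1
L=4*4+2=18  i=1*4+1*2+1=7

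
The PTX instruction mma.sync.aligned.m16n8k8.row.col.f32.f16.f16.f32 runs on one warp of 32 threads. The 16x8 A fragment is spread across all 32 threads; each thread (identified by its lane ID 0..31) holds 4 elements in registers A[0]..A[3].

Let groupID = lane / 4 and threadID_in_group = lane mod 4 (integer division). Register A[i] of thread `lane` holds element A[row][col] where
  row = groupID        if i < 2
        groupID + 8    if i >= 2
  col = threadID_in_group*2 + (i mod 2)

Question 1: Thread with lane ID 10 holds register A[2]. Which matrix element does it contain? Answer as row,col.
lane 10: grp=2 (10/4), tig=2 (10%4)
i=2: r=2+8=10, c=2*2+0=4

10,4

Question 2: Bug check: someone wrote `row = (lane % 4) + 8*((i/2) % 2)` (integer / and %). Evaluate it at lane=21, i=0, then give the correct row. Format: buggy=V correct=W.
buggy=1 correct=5

`(lane % 4) + 8*((i/2) % 2)`[21,0]->1
lane 21: g=5 (21/4), t=1 (21%4)
i=0: r=5+0=5, c=1*2+0=2
row: 1 vs 5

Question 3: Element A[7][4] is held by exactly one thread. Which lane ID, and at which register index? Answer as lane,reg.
30,0

r=7→G=7,rhi=0  c=4→T=2,p=0
L=7*4+2=30  i=0*2+0=0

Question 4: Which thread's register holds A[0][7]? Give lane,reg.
3,1

r:0=>grp=0,rB=0  c:7=>tig=3,lo=1
L=0*4+3=3  i=0*2+1=1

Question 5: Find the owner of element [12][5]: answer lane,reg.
r: 12->gid=4,r8=1  c: 5->tid=2,i&1=1
L=4*4+2=18  i=1*2+1=3

18,3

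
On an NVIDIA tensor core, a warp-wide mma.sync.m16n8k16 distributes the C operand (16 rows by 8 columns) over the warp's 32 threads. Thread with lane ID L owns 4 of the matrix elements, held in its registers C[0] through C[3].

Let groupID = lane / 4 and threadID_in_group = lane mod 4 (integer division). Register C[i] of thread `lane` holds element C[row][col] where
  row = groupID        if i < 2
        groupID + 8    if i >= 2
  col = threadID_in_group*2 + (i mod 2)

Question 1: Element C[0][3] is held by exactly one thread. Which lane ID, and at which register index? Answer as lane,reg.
r=0⇒gr=0,Rb=0  c=3⇒th=1,odd=1
L=0*4+1=1  i=0*2+1=1

1,1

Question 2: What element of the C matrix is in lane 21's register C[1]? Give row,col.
lane 21: g=5 (21/4), t=1 (21%4)
i=1: r=5+0=5, c=1*2+1=3

5,3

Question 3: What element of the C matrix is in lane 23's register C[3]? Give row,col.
lane 23⇒23/4=5, 23 mod 4=3
i=3  r:5+8⇒13  c:2·3+1⇒7

13,7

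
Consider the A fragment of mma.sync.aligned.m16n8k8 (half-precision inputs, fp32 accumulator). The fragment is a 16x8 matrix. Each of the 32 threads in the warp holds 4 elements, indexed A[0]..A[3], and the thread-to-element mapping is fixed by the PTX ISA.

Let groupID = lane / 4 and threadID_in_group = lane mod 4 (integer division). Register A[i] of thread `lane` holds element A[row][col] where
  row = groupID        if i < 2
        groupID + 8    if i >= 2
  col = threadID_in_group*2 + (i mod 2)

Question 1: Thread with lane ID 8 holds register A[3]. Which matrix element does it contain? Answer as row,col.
lane 8: grp=2 (8/4), tig=0 (8%4)
i=3: r=2+8=10, c=0*2+1=1

10,1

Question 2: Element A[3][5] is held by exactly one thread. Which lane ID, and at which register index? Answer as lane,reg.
14,1

r=3⇒gr=3,Rb=0  c=5⇒th=2,odd=1
L=3*4+2=14  i=0*2+1=1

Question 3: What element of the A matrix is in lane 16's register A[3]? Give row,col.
12,1

lane 16→16/4=4, 16 mod 4=0
i=3  r:4+8→12  c:2·0+1→1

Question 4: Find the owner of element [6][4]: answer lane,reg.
r=6→G=6,rhi=0  c=4→T=2,p=0
L=6*4+2=26  i=0*2+0=0

26,0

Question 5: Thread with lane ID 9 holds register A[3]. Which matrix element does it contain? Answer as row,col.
10,3

lane 9=>9/4=2, 9 mod 4=1
i=3  r:2+8=>10  c:2·1+1=>3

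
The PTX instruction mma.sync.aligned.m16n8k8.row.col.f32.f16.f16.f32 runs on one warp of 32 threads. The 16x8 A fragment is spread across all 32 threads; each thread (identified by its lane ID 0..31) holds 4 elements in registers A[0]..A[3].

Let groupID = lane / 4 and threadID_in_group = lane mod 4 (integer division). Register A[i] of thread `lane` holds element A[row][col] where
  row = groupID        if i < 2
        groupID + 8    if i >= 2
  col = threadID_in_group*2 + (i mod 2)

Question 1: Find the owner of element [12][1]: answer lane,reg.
16,3

r=12→G=4,rhi=1  c=1→T=0,p=1
L=4*4+0=16  i=1*2+1=3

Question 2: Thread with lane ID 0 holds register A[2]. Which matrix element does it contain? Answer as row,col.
0: gr=0,th=0
[2] (0+8,0*2+0) = (8,0)

8,0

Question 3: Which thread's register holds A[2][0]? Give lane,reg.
r=2⇒gr=2,Rb=0  c=0⇒th=0,odd=0
L=2*4+0=8  i=0*2+0=0

8,0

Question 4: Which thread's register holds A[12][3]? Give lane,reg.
r=12⇒gr=4,Rb=1  c=3⇒th=1,odd=1
L=4*4+1=17  i=1*2+1=3

17,3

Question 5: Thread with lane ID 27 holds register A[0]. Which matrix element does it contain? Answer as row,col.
L=27=>grp=27>>2=6, tig=27&3=3
[0]=>row 6+0=6  col 3·2+0=6

6,6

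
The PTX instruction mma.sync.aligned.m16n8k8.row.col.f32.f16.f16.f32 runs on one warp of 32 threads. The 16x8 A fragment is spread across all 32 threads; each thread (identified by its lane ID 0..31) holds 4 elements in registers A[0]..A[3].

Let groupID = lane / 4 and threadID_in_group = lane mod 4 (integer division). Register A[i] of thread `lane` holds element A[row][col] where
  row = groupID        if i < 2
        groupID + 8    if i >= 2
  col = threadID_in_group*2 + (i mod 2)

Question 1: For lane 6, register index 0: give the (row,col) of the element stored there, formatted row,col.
1,4

lane 6: G=1 (6/4), T=2 (6%4)
i=0: r=1+0=1, c=2*2+0=4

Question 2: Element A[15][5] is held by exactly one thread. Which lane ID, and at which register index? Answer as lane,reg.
r: 15->gid=7,r8=1  c: 5->tid=2,i&1=1
L=7*4+2=30  i=1*2+1=3

30,3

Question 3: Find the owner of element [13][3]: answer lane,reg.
21,3

r: 13->gid=5,r8=1  c: 3->tid=1,i&1=1
L=5*4+1=21  i=1*2+1=3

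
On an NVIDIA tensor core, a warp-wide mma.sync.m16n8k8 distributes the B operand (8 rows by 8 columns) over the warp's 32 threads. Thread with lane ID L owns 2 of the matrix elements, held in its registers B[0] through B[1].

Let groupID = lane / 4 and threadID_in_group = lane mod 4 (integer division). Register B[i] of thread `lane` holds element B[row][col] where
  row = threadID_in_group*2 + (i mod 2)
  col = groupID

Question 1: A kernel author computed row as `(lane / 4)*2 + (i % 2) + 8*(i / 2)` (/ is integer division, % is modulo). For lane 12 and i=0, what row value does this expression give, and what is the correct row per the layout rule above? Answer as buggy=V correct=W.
`(lane / 4)*2 + (i % 2) + 8*(i / 2)`[12,0]->6
lane 12->12/4=3, 12 mod 4=0
i=0  r:2·0+0->0  c:3
row: 6 vs 0

buggy=6 correct=0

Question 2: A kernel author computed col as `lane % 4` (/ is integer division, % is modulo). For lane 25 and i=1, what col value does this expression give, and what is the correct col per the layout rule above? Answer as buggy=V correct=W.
buggy=1 correct=6

`lane % 4`[25,1]→1
25: G=6,T=1
[1] (1*2+1,6) = (3,6)
col: 1 vs 6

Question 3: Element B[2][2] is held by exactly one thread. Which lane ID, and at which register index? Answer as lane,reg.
c: 2->gid=2  r: 2->tid=1,i&1=0
L=2*4+1=9  i=0=0

9,0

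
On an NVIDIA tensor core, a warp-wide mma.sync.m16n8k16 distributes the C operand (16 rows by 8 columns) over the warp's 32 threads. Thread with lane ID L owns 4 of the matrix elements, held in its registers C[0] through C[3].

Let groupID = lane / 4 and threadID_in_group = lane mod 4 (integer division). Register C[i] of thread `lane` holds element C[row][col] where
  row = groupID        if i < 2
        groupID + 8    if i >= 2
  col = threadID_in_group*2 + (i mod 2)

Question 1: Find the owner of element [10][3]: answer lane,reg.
9,3

r=10⇒gr=2,Rb=1  c=3⇒th=1,odd=1
L=2*4+1=9  i=1*2+1=3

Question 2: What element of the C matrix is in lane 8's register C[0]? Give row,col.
2,0

L=8→G=8>>2=2, T=8&3=0
[0]→row 2+0=2  col 0·2+0=0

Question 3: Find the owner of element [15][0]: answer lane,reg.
r=15⇒gr=7,Rb=1  c=0⇒th=0,odd=0
L=7*4+0=28  i=1*2+0=2

28,2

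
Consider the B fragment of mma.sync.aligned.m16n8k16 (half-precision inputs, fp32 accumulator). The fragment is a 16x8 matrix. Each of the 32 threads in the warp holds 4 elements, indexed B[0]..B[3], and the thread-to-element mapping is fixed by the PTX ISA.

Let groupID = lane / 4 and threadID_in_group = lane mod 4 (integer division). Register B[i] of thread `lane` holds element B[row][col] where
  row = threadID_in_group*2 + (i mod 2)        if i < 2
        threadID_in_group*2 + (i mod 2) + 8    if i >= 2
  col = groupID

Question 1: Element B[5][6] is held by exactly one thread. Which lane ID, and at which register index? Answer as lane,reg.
26,1

c:6=>grp=6  r:5=>rB=0,tig=2,lo=1
L=6*4+2=26  i=0*2+1=1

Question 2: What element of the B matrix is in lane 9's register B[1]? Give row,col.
lane 9: G=2 (9/4), T=1 (9%4)
i=1: r=1*2+1+0=3, c=G=2

3,2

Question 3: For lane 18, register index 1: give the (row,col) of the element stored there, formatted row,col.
5,4

lane 18=>18/4=4, 18 mod 4=2
i=1  r:2·2+1+0=>5  c:4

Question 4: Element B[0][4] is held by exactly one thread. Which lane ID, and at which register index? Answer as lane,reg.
16,0

c=4⇒gr=4  r=0⇒Rb=0,th=0,odd=0
L=4*4+0=16  i=0*2+0=0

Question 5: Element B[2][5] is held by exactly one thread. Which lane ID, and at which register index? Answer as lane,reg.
c:5=>grp=5  r:2=>rB=0,tig=1,lo=0
L=5*4+1=21  i=0*2+0=0

21,0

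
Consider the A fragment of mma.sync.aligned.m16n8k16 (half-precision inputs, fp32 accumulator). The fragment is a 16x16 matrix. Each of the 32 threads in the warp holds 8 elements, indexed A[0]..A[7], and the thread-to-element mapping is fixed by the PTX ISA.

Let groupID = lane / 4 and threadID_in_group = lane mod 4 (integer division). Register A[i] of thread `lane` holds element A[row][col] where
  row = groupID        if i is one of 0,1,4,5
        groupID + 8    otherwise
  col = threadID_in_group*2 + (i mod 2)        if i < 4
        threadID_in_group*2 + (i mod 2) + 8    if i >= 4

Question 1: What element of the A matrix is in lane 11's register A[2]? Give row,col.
L=11=>grp=11>>2=2, tig=11&3=3
[2]=>row 2+8=10  col 3·2+0+0=6

10,6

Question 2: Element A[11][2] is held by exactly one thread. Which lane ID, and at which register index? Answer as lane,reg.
13,2

r:11=>grp=3,rB=1  c:2=>cB=0,tig=1,lo=0
L=3*4+1=13  i=0*4+1*2+0=2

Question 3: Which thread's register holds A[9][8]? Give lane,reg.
4,6

r=9⇒gr=1,Rb=1  c=8⇒Cb=1,th=0,odd=0
L=1*4+0=4  i=1*4+1*2+0=6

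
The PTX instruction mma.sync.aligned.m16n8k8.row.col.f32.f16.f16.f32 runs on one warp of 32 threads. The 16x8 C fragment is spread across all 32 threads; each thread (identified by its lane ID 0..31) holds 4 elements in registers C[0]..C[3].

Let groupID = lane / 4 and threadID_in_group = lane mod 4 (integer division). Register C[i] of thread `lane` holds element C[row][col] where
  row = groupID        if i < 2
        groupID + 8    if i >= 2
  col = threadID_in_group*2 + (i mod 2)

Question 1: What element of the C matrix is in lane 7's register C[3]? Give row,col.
9,7

L=7->gid=7>>2=1, tid=7&3=3
[3]->row 1+8=9  col 3·2+1=7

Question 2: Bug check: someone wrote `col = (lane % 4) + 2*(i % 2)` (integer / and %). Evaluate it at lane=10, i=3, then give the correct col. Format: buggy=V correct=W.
`(lane % 4) + 2*(i % 2)`[10,3]→4
lane 10: G=2 (10/4), T=2 (10%4)
i=3: r=2+8=10, c=2*2+1=5
col: 4 vs 5

buggy=4 correct=5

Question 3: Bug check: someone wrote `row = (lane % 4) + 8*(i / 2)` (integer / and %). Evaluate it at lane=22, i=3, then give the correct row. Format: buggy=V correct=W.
`(lane % 4) + 8*(i / 2)`[22,3]->10
lane 22: gid=5 (22/4), tid=2 (22%4)
i=3: r=5+8=13, c=2*2+1=5
row: 10 vs 13

buggy=10 correct=13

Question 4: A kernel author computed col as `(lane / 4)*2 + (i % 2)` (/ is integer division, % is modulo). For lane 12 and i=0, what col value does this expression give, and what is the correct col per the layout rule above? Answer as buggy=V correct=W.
`(lane / 4)*2 + (i % 2)`[12,0]=>6
lane 12=>12/4=3, 12 mod 4=0
i=0  r:3+0=>3  c:2·0+0=>0
col: 6 vs 0

buggy=6 correct=0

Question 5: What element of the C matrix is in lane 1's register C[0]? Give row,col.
lane 1=>1/4=0, 1 mod 4=1
i=0  r:0+0=>0  c:2·1+0=>2

0,2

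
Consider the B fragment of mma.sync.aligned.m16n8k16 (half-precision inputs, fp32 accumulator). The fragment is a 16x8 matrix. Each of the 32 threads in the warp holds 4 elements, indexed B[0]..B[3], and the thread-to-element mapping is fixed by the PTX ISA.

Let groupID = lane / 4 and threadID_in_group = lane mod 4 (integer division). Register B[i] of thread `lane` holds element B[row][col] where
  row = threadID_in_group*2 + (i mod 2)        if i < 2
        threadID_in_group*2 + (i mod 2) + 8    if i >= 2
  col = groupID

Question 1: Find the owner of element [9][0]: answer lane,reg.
0,3

c: 0->gid=0  r: 9->r8=1,tid=0,i&1=1
L=0*4+0=0  i=1*2+1=3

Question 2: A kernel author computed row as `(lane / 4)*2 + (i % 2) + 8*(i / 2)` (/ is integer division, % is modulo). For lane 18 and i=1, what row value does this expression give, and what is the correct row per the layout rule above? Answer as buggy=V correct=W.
`(lane / 4)*2 + (i % 2) + 8*(i / 2)`[18,1]=>9
lane 18=>18/4=4, 18 mod 4=2
i=1  r:2·2+1+0=>5  c:4
row: 9 vs 5

buggy=9 correct=5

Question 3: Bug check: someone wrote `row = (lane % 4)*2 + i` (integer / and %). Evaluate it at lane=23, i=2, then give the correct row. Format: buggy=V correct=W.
`(lane % 4)*2 + i`[23,2]->8
lane 23->23/4=5, 23 mod 4=3
i=2  r:2·3+0+8->14  c:5
row: 8 vs 14

buggy=8 correct=14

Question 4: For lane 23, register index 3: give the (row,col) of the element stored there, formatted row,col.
lane 23: grp=5 (23/4), tig=3 (23%4)
i=3: r=3*2+1+8=15, c=grp=5

15,5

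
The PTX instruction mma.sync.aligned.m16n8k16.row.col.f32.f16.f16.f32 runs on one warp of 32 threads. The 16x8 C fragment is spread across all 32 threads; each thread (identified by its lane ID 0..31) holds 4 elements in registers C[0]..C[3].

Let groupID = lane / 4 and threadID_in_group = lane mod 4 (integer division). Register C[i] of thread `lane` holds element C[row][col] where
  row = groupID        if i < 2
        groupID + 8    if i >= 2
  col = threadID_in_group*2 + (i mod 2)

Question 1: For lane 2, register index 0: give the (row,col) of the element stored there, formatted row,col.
L=2->g=2>>2=0, t=2&3=2
[0]->row 0+0=0  col 2·2+0=4

0,4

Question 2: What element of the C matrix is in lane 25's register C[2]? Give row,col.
14,2

lane 25: grp=6 (25/4), tig=1 (25%4)
i=2: r=6+8=14, c=1*2+0=2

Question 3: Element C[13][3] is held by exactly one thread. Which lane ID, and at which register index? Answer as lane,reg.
r:13=>grp=5,rB=1  c:3=>tig=1,lo=1
L=5*4+1=21  i=1*2+1=3

21,3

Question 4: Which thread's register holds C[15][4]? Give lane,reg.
30,2

r: 15->gid=7,r8=1  c: 4->tid=2,i&1=0
L=7*4+2=30  i=1*2+0=2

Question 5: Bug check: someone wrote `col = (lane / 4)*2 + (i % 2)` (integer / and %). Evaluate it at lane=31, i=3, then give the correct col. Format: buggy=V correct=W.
buggy=15 correct=7

`(lane / 4)*2 + (i % 2)`[31,3]->15
lane 31->31/4=7, 31 mod 4=3
i=3  r:7+8->15  c:2·3+1->7
col: 15 vs 7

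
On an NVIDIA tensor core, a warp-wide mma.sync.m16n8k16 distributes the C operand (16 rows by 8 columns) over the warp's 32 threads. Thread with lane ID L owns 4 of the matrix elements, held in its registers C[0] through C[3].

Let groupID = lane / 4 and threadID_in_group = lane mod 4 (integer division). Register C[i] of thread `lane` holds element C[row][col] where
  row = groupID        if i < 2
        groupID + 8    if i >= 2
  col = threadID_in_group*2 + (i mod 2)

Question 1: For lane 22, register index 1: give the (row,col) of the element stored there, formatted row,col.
5,5

22: grp=5,tig=2
[1] (5+0,2*2+1) = (5,5)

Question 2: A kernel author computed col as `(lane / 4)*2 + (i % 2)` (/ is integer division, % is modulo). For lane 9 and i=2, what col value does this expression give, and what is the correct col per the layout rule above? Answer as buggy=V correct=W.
`(lane / 4)*2 + (i % 2)`[9,2]=>4
lane 9=>9/4=2, 9 mod 4=1
i=2  r:2+8=>10  c:2·1+0=>2
col: 4 vs 2

buggy=4 correct=2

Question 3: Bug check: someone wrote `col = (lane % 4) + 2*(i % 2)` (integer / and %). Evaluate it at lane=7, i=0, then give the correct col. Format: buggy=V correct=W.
`(lane % 4) + 2*(i % 2)`[7,0]=>3
lane 7=>7/4=1, 7 mod 4=3
i=0  r:1+0=>1  c:2·3+0=>6
col: 3 vs 6

buggy=3 correct=6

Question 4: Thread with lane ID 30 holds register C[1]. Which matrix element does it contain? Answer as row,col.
lane 30=>30/4=7, 30 mod 4=2
i=1  r:7+0=>7  c:2·2+1=>5

7,5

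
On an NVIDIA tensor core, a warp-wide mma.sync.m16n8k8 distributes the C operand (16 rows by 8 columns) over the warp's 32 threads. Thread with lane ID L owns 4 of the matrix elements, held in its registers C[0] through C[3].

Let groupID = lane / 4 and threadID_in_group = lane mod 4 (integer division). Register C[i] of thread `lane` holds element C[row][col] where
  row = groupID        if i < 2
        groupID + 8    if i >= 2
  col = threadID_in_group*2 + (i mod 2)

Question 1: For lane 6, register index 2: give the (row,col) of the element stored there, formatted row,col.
lane 6→6/4=1, 6 mod 4=2
i=2  r:1+8→9  c:2·2+0→4

9,4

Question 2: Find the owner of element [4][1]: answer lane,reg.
r=4→G=4,rhi=0  c=1→T=0,p=1
L=4*4+0=16  i=0*2+1=1

16,1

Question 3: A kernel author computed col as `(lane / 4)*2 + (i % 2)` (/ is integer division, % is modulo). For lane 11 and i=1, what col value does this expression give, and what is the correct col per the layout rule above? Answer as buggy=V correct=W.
`(lane / 4)*2 + (i % 2)`[11,1]->5
lane 11: g=2 (11/4), t=3 (11%4)
i=1: r=2+0=2, c=3*2+1=7
col: 5 vs 7

buggy=5 correct=7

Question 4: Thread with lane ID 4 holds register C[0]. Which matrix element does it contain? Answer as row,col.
lane 4->4/4=1, 4 mod 4=0
i=0  r:1+0->1  c:2·0+0->0

1,0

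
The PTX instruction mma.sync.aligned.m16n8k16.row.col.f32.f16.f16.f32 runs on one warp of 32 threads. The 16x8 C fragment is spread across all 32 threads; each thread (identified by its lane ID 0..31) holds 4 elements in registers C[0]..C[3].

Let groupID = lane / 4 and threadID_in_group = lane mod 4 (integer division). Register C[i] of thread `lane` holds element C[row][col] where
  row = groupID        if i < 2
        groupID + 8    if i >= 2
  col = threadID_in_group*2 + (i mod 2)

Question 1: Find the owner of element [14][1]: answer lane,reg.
24,3

r:14=>grp=6,rB=1  c:1=>tig=0,lo=1
L=6*4+0=24  i=1*2+1=3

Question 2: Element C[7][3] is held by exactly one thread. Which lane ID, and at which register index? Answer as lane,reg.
r=7⇒gr=7,Rb=0  c=3⇒th=1,odd=1
L=7*4+1=29  i=0*2+1=1

29,1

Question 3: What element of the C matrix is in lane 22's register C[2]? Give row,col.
13,4

22: G=5,T=2
[2] (5+8,2*2+0) = (13,4)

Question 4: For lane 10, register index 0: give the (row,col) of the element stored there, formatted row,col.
lane 10→10/4=2, 10 mod 4=2
i=0  r:2+0→2  c:2·2+0→4

2,4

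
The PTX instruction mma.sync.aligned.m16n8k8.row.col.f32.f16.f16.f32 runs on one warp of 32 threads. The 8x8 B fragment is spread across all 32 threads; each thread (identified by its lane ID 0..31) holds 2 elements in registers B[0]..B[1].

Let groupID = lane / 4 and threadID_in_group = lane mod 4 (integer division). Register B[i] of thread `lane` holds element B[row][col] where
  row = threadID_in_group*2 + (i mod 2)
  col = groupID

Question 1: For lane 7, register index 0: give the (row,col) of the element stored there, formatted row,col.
lane 7: gid=1 (7/4), tid=3 (7%4)
i=0: r=3*2+0=6, c=gid=1

6,1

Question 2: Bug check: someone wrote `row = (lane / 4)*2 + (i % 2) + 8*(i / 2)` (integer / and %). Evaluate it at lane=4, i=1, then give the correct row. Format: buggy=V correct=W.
`(lane / 4)*2 + (i % 2) + 8*(i / 2)`[4,1]⇒3
lane 4⇒4/4=1, 4 mod 4=0
i=1  r:2·0+1⇒1  c:1
row: 3 vs 1

buggy=3 correct=1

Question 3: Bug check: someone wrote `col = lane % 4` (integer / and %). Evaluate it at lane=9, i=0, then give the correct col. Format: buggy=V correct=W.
`lane % 4`[9,0]->1
L=9->g=9>>2=2, t=9&3=1
[0]->row 1·2+0=2  col g=2
col: 1 vs 2

buggy=1 correct=2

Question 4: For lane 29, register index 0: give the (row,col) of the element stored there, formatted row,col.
2,7

lane 29⇒29/4=7, 29 mod 4=1
i=0  r:2·1+0⇒2  c:7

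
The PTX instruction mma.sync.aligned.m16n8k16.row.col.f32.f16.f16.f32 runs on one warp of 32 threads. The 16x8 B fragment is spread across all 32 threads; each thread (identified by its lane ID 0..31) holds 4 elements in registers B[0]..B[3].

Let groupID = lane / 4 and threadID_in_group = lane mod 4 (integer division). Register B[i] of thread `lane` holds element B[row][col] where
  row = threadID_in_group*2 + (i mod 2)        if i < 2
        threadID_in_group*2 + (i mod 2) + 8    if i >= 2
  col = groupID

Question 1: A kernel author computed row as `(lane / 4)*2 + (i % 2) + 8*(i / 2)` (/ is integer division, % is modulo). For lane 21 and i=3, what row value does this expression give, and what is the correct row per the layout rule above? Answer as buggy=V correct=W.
buggy=19 correct=11

`(lane / 4)*2 + (i % 2) + 8*(i / 2)`[21,3]⇒19
lane 21⇒21/4=5, 21 mod 4=1
i=3  r:2·1+1+8⇒11  c:5
row: 19 vs 11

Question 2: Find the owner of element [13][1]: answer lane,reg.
c=1→G=1  r=13→rhi=1,T=2,p=1
L=1*4+2=6  i=1*2+1=3

6,3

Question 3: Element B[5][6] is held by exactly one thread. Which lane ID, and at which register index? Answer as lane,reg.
c: 6->gid=6  r: 5->r8=0,tid=2,i&1=1
L=6*4+2=26  i=0*2+1=1

26,1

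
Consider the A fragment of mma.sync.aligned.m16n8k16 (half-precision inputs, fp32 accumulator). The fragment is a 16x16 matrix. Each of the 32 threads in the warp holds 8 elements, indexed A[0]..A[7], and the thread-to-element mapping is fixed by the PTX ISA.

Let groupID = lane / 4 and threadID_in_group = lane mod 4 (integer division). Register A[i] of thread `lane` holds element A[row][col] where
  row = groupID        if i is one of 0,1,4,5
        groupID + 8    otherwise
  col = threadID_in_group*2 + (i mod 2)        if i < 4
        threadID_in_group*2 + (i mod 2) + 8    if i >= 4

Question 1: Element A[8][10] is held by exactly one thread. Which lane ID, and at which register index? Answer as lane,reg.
1,6

r=8→G=0,rhi=1  c=10→chi=1,T=1,p=0
L=0*4+1=1  i=1*4+1*2+0=6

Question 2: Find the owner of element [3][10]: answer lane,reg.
13,4

r=3⇒gr=3,Rb=0  c=10⇒Cb=1,th=1,odd=0
L=3*4+1=13  i=1*4+0*2+0=4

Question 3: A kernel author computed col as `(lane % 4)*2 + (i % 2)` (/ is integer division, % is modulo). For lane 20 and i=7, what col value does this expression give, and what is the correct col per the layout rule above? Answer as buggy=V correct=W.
buggy=1 correct=9

`(lane % 4)*2 + (i % 2)`[20,7]->1
lane 20: gid=5 (20/4), tid=0 (20%4)
i=7: r=5+8=13, c=0*2+1+8=9
col: 1 vs 9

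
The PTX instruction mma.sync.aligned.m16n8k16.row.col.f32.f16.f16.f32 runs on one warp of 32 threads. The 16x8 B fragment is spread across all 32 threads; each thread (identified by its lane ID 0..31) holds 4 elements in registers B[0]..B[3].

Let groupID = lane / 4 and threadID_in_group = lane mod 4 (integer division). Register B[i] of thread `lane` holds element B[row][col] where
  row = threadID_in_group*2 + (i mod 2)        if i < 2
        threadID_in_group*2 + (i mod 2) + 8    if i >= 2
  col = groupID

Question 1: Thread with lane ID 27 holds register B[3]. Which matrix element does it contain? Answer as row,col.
L=27→G=27>>2=6, T=27&3=3
[3]→row 3·2+1+8=15  col G=6

15,6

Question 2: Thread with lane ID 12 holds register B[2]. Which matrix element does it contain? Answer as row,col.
8,3

lane 12: g=3 (12/4), t=0 (12%4)
i=2: r=0*2+0+8=8, c=g=3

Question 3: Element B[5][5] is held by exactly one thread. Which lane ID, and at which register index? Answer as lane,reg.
22,1

c=5⇒gr=5  r=5⇒Rb=0,th=2,odd=1
L=5*4+2=22  i=0*2+1=1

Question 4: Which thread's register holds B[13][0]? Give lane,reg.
c=0⇒gr=0  r=13⇒Rb=1,th=2,odd=1
L=0*4+2=2  i=1*2+1=3

2,3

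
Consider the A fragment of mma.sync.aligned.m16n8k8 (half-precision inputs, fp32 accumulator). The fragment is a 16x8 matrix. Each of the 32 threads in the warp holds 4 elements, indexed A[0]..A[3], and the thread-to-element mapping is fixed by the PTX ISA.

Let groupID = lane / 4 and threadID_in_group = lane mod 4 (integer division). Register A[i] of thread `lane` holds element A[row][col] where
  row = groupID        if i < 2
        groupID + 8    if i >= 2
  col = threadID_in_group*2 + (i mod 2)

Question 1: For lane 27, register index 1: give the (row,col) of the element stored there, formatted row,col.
27: g=6,t=3
[1] (6+0,3*2+1) = (6,7)

6,7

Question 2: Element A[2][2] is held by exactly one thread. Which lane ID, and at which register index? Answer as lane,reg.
r:2=>grp=2,rB=0  c:2=>tig=1,lo=0
L=2*4+1=9  i=0*2+0=0

9,0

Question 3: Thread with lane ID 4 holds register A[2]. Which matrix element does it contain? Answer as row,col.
lane 4->4/4=1, 4 mod 4=0
i=2  r:1+8->9  c:2·0+0->0

9,0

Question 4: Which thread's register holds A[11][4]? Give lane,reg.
r: 11->gid=3,r8=1  c: 4->tid=2,i&1=0
L=3*4+2=14  i=1*2+0=2

14,2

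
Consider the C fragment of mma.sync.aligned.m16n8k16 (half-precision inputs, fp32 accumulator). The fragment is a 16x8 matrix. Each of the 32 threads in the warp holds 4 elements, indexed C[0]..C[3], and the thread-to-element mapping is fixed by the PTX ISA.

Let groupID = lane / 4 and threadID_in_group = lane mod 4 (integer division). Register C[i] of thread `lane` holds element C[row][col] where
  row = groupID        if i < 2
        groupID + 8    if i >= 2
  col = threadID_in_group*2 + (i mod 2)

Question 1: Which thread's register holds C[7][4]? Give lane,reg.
r=7→G=7,rhi=0  c=4→T=2,p=0
L=7*4+2=30  i=0*2+0=0

30,0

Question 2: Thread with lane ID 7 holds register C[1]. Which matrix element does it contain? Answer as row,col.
L=7->gid=7>>2=1, tid=7&3=3
[1]->row 1+0=1  col 3·2+1=7

1,7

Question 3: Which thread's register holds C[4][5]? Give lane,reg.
r=4⇒gr=4,Rb=0  c=5⇒th=2,odd=1
L=4*4+2=18  i=0*2+1=1

18,1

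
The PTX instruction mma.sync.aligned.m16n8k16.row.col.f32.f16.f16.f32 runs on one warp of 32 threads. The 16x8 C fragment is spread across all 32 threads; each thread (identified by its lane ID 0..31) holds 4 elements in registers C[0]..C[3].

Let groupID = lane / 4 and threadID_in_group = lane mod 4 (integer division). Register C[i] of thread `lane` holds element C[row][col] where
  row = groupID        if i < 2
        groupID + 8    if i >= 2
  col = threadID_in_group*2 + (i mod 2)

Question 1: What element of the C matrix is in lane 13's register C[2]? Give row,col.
11,2

lane 13->13/4=3, 13 mod 4=1
i=2  r:3+8->11  c:2·1+0->2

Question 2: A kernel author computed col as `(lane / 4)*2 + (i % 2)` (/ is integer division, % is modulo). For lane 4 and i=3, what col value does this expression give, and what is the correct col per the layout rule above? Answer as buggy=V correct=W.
buggy=3 correct=1

`(lane / 4)*2 + (i % 2)`[4,3]→3
L=4→G=4>>2=1, T=4&3=0
[3]→row 1+8=9  col 0·2+1=1
col: 3 vs 1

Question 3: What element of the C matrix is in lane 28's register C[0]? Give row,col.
7,0

L=28→G=28>>2=7, T=28&3=0
[0]→row 7+0=7  col 0·2+0=0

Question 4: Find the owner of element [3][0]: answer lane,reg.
r=3⇒gr=3,Rb=0  c=0⇒th=0,odd=0
L=3*4+0=12  i=0*2+0=0

12,0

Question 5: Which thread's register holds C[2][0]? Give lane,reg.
r=2->g=2,rb=0  c=0->t=0,b0=0
L=2*4+0=8  i=0*2+0=0

8,0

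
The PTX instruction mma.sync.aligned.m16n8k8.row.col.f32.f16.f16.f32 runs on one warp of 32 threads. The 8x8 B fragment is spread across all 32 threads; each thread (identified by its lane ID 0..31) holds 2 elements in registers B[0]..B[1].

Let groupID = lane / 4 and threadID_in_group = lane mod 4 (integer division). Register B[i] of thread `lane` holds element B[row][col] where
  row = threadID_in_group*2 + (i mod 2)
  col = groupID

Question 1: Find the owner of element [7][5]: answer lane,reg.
23,1

c: 5->gid=5  r: 7->tid=3,i&1=1
L=5*4+3=23  i=1=1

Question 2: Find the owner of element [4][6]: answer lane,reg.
26,0

c=6→G=6  r=4→T=2,p=0
L=6*4+2=26  i=0=0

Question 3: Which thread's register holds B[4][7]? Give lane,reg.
c=7⇒gr=7  r=4⇒th=2,odd=0
L=7*4+2=30  i=0=0

30,0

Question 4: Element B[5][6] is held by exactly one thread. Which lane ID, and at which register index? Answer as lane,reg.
c=6⇒gr=6  r=5⇒th=2,odd=1
L=6*4+2=26  i=1=1

26,1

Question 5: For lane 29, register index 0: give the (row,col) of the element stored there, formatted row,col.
29: g=7,t=1
[0] (1*2+0,7) = (2,7)

2,7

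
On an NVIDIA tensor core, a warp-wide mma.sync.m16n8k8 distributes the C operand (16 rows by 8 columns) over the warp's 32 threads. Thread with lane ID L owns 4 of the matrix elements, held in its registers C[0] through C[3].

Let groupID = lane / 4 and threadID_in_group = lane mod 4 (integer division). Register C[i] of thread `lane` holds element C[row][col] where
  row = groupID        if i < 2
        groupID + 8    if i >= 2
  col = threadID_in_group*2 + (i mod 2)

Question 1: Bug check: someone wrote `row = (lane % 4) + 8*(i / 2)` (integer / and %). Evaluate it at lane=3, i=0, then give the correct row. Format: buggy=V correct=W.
buggy=3 correct=0

`(lane % 4) + 8*(i / 2)`[3,0]→3
lane 3→3/4=0, 3 mod 4=3
i=0  r:0+0→0  c:2·3+0→6
row: 3 vs 0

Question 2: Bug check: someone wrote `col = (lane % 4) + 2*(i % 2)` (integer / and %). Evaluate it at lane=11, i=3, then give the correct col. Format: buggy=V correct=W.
buggy=5 correct=7

`(lane % 4) + 2*(i % 2)`[11,3]⇒5
L=11⇒gr=11>>2=2, th=11&3=3
[3]⇒row 2+8=10  col 3·2+1=7
col: 5 vs 7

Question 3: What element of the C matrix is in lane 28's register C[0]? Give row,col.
7,0

lane 28: G=7 (28/4), T=0 (28%4)
i=0: r=7+0=7, c=0*2+0=0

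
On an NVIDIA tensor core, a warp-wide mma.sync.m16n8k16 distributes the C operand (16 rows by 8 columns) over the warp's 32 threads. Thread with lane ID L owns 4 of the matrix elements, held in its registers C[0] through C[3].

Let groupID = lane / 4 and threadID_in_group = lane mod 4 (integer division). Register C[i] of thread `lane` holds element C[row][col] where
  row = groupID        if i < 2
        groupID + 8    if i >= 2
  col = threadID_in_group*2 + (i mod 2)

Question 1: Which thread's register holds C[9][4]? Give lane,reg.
r: 9->gid=1,r8=1  c: 4->tid=2,i&1=0
L=1*4+2=6  i=1*2+0=2

6,2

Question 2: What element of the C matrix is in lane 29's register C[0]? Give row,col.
lane 29⇒29/4=7, 29 mod 4=1
i=0  r:7+0⇒7  c:2·1+0⇒2

7,2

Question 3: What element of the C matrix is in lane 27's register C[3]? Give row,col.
14,7

27: gid=6,tid=3
[3] (6+8,3*2+1) = (14,7)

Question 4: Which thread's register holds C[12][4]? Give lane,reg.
r:12=>grp=4,rB=1  c:4=>tig=2,lo=0
L=4*4+2=18  i=1*2+0=2

18,2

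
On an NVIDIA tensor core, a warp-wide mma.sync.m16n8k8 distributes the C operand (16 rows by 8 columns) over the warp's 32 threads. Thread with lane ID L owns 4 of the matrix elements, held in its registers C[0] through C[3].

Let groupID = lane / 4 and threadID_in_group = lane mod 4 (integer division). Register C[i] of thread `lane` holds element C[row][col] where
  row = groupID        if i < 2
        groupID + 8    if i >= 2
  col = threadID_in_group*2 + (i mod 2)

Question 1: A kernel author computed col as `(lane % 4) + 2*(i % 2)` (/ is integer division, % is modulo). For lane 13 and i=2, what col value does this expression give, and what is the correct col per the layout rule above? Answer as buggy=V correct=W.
`(lane % 4) + 2*(i % 2)`[13,2]->1
lane 13->13/4=3, 13 mod 4=1
i=2  r:3+8->11  c:2·1+0->2
col: 1 vs 2

buggy=1 correct=2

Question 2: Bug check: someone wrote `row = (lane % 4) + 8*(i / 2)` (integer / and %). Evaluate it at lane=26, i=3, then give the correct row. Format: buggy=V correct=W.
buggy=10 correct=14

`(lane % 4) + 8*(i / 2)`[26,3]=>10
L=26=>grp=26>>2=6, tig=26&3=2
[3]=>row 6+8=14  col 2·2+1=5
row: 10 vs 14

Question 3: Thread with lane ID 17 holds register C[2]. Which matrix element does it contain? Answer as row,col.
lane 17⇒17/4=4, 17 mod 4=1
i=2  r:4+8⇒12  c:2·1+0⇒2

12,2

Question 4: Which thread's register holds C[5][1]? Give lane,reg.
r=5->g=5,rb=0  c=1->t=0,b0=1
L=5*4+0=20  i=0*2+1=1

20,1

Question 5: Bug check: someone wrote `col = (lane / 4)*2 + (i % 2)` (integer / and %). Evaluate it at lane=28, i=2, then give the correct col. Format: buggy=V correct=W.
buggy=14 correct=0

`(lane / 4)*2 + (i % 2)`[28,2]->14
lane 28: g=7 (28/4), t=0 (28%4)
i=2: r=7+8=15, c=0*2+0=0
col: 14 vs 0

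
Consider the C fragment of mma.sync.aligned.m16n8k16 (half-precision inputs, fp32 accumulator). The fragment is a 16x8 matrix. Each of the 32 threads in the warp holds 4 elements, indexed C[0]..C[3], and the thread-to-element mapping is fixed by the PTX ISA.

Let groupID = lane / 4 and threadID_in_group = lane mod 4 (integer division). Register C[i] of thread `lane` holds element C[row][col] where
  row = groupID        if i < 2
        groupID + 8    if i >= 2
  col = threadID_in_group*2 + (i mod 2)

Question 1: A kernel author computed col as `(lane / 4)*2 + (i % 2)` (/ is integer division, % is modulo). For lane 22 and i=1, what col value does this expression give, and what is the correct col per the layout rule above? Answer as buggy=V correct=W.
buggy=11 correct=5

`(lane / 4)*2 + (i % 2)`[22,1]⇒11
lane 22⇒22/4=5, 22 mod 4=2
i=1  r:5+0⇒5  c:2·2+1⇒5
col: 11 vs 5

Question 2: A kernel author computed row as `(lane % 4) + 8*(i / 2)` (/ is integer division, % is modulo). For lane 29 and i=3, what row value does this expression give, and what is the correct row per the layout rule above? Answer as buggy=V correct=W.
buggy=9 correct=15

`(lane % 4) + 8*(i / 2)`[29,3]=>9
L=29=>grp=29>>2=7, tig=29&3=1
[3]=>row 7+8=15  col 1·2+1=3
row: 9 vs 15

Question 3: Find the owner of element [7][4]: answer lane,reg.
30,0

r: 7->gid=7,r8=0  c: 4->tid=2,i&1=0
L=7*4+2=30  i=0*2+0=0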